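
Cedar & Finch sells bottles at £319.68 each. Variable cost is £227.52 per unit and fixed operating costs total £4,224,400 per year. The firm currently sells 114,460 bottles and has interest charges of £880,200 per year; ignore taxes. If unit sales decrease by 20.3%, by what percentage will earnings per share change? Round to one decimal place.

-39.3%

Contribution at this volume is 114,460 × £92.16 = £10,548,633.60.
Operating income = contribution − fixed costs = £10,548,633.60 − £4,224,400 = £6,324,233.60.
After interest of £880,200.00, pre-tax earnings = £5,444,033.60.
DCL = total CM / (EBIT − I) = £10,548,633.60 / £5,444,033.60 = 1.9377.
EPS therefore changes by 1.9377 × (-20.3%) = -39.3%.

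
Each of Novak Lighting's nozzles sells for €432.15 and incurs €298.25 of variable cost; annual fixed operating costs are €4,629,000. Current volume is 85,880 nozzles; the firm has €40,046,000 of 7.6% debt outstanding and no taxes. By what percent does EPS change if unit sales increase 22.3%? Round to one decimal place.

+67.0%

Total contribution margin = 85,880 × €133.90 = €11,499,332.00.
EBIT = €11,499,332.00 − €4,629,000 = €6,870,332.00.
Interest = €3,043,496.00, so EBIT − I = €3,826,836.00.
Degree of combined leverage = contribution ÷ (EBIT − I) = €11,499,332.00 ÷ €3,826,836.00 = 3.0049.
EPS therefore changes by 3.0049 × (+22.3%) = +67.0%.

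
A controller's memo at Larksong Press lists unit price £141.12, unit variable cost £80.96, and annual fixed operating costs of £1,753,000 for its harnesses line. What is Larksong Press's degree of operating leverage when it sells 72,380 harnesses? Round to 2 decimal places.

1.67

Contribution at this volume is 72,380 × £60.16 = £4,354,380.80.
Operating income = contribution − fixed costs = £4,354,380.80 − £1,753,000 = £2,601,380.80.
Degree of operating leverage = £4,354,380.80 / £2,601,380.80 = 1.6739.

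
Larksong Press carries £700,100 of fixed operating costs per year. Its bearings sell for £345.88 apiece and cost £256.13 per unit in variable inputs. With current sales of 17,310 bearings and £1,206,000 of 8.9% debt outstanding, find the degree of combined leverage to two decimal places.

Total contribution margin = 17,310 × £89.75 = £1,553,572.50.
EBIT = £1,553,572.50 − £700,100 = £853,472.50. Interest = £107,334.00, so EBIT − I = £746,138.50.
DCL = contribution ÷ (EBIT − I) = £1,553,572.50 ÷ £746,138.50 = 2.0822.

2.08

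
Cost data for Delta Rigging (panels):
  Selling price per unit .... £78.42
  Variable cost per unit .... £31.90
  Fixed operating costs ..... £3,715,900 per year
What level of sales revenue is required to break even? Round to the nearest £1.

£6,263,991

Contribution margin per unit = £78.42 − £31.90 = £46.52, a CM ratio of £46.52 ÷ £78.42 = 0.5932.
Break-even sales = FC ÷ CM ratio = £3,715,900 × £78.42 / £46.52 = £6,263,991.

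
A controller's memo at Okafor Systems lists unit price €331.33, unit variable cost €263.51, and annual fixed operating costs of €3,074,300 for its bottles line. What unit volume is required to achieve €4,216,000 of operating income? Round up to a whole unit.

107,495 bottles

Contribution margin per unit = €331.33 − €263.51 = €67.82.
Need Q such that Q × €67.82 − €3,074,300 = €4,216,000, i.e. Q = €7,290,300 / €67.82 = 107,494.84 → 107,495.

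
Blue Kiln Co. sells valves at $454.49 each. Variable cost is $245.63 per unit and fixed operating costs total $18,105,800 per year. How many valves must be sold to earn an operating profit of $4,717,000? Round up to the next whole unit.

Unit CM = price − variable cost = $454.49 − $245.63 = $208.86.
Units = (FC + target) / CM = ($18,105,800 + $4,717,000) / $208.86 = 109,273.20, so 109,274 valves.

109,274 valves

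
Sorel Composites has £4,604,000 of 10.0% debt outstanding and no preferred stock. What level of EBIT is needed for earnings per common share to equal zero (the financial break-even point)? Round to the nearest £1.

£460,400

Annual interest = 10.0% × £4,604,000 = £460,400.00.
Without preferred stock the financial break-even is simply EBIT = interest = £460,400.00.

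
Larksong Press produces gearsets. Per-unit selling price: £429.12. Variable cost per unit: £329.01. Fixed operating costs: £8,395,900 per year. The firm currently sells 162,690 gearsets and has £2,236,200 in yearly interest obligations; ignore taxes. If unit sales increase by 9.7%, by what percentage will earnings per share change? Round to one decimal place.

+27.9%

Total contribution margin = 162,690 × £100.11 = £16,286,895.90.
Subtracting fixed costs: EBIT = £16,286,895.90 − £8,395,900 = £7,890,995.90.
Interest = £2,236,200.00, so EBIT − I = £5,654,795.90.
Degree of combined leverage = contribution ÷ (EBIT − I) = £16,286,895.90 ÷ £5,654,795.90 = 2.8802.
EPS therefore changes by 2.8802 × (+9.7%) = +27.9%.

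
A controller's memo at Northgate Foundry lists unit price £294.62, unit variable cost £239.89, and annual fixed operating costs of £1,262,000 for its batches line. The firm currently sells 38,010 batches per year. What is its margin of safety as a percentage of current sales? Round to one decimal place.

Each unit contributes £294.62 − £239.89 = £54.73. Break-even units = £1,262,000 ÷ £54.73 = 23,058.65; break-even revenue = 23,058.65 × £294.62 = £6,793,539.92.
Actual sales revenue = 38,010 × £294.62 = £11,198,506.20.
Margin of safety = (£11,198,506.20 − £6,793,539.92) ÷ £11,198,506.20 = 39.3%.

39.3%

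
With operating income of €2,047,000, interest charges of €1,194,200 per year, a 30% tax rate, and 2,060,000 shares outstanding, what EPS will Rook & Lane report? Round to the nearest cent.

Pre-tax income = €2,047,000 − €1,194,200.00 = €852,800.00.
Net income = €852,800.00 × (1 − 0.30) = €596,960.00.
Per share: €596,960.00 / 2,060,000 shares = €0.29.

€0.29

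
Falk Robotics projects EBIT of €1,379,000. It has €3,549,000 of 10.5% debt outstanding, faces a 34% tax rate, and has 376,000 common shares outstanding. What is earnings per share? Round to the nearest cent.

Pre-tax income = €1,379,000 − €372,645.00 = €1,006,355.00.
After tax at 34%: net income = €1,006,355.00 × 0.66 = €664,194.30.
Per share: €664,194.30 / 376,000 shares = €1.77.

€1.77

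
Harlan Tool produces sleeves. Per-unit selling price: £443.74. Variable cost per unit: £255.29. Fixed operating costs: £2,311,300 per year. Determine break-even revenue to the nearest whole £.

CM per unit = £443.74 − £255.29 = £188.45; CM ratio = £188.45 / £443.74 = 0.4247.
Break-even revenue = fixed costs × price ÷ CM = £2,311,300 × £443.74 ÷ £188.45 = £5,442,379.

£5,442,379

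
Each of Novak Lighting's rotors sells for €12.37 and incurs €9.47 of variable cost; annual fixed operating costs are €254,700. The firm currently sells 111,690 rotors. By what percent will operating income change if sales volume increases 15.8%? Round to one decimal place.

Total contribution margin = 111,690 × €2.90 = €323,901.00.
Operating income = contribution − fixed costs = €323,901.00 − €254,700 = €69,201.00.
DOL = contribution ÷ EBIT = €323,901.00 ÷ €69,201.00 = 4.6806.
%ΔEBIT = DOL × %ΔSales = 4.6806 × +15.8% = +74.0%.

+74.0%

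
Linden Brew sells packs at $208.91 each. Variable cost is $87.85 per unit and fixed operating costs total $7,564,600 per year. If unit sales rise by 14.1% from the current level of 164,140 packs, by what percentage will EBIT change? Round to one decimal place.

+22.8%

Total contribution margin = 164,140 × $121.06 = $19,870,788.40.
Subtracting fixed costs: EBIT = $19,870,788.40 − $7,564,600 = $12,306,188.40.
Degree of operating leverage = $19,870,788.40 / $12,306,188.40 = 1.6147.
Operating income changes by 1.6147 × +14.1% = +22.8%.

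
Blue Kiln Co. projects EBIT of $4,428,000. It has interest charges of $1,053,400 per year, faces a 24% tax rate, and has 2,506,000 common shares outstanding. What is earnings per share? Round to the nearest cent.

$1.02

Interest = $1,053,400.00, so EBT = $4,428,000 − $1,053,400.00 = $3,374,600.00.
Net income = $3,374,600.00 × (1 − 0.24) = $2,564,696.00.
Per share: $2,564,696.00 / 2,506,000 shares = $1.02.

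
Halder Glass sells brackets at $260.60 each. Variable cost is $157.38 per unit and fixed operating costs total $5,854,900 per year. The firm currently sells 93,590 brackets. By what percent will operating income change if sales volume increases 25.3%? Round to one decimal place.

Total contribution margin = 93,590 × $103.22 = $9,660,359.80.
Subtracting fixed costs: EBIT = $9,660,359.80 − $5,854,900 = $3,805,459.80.
So DOL = total CM / EBIT = $9,660,359.80 / $3,805,459.80 = 2.5386.
%ΔEBIT = DOL × %ΔSales = 2.5386 × +25.3% = +64.2%.

+64.2%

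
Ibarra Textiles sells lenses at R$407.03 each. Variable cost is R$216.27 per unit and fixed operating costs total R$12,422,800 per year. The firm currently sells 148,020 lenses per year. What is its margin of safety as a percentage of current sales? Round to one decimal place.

56.0%

Unit CM = price − variable cost = R$407.03 − R$216.27 = R$190.76. Break-even units = R$12,422,800 ÷ R$190.76 = 65,122.67; break-even revenue = 65,122.67 × R$407.03 = R$26,506,879.24.
Actual sales revenue = 148,020 × R$407.03 = R$60,248,580.60.
Margin of safety = (R$60,248,580.60 − R$26,506,879.24) ÷ R$60,248,580.60 = 56.0%.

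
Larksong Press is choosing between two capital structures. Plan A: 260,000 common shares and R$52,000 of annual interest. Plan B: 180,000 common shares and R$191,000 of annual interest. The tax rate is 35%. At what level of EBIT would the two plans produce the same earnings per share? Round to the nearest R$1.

At indifference, (EBIT − 52,000)(1 − t)/260,000 = (EBIT − 191,000)(1 − t)/180,000.
Cancelling (1 − t) and cross-multiplying: 180,000·(EBIT − 52,000) = 260,000·(EBIT − 191,000).
EBIT × (260,000 − 180,000) = 191,000 × 260,000 − 52,000 × 180,000 = 40,300,000,000, so EBIT = 40,300,000,000 ÷ 80,000 = 503,750.00.

R$503,750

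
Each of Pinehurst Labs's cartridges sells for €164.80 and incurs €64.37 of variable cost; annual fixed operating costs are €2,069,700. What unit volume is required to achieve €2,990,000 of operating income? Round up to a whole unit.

Contribution margin per unit = €164.80 − €64.37 = €100.43.
Required volume = (fixed costs + target profit) ÷ CM = (€2,069,700 + €2,990,000) ÷ €100.43 = 50,380.36, so 50,381 cartridges.

50,381 cartridges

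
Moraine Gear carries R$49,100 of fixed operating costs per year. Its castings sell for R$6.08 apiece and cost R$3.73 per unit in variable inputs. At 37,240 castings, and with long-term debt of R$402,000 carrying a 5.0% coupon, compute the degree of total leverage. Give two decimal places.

4.78

Total contribution margin = 37,240 × R$2.35 = R$87,514.00.
Operating income = contribution − fixed costs = R$87,514.00 − R$49,100 = R$38,414.00. Interest = R$20,100.00, so EBIT − I = R$18,314.00.
Degree of total leverage = total CM / (EBIT − interest) = R$87,514.00 / R$18,314.00 = 4.7785.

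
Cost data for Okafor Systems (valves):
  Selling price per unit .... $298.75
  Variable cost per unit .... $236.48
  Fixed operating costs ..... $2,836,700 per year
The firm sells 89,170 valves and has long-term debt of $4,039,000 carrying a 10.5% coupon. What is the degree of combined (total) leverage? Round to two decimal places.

At 89,170 units, contribution = 89,170 × $62.27 = $5,552,615.90.
Subtracting fixed costs: EBIT = $5,552,615.90 − $2,836,700 = $2,715,915.90. Interest = $424,095.00, so EBIT − I = $2,291,820.90.
Degree of total leverage = total CM / (EBIT − interest) = $5,552,615.90 / $2,291,820.90 = 2.4228.

2.42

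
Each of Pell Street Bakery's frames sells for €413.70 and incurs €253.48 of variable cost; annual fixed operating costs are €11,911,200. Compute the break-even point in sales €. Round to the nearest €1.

€30,755,608

Contribution margin per unit = €413.70 − €253.48 = €160.22, a CM ratio of €160.22 ÷ €413.70 = 0.3873.
Break-even sales = FC ÷ CM ratio = €11,911,200 × €413.70 / €160.22 = €30,755,608.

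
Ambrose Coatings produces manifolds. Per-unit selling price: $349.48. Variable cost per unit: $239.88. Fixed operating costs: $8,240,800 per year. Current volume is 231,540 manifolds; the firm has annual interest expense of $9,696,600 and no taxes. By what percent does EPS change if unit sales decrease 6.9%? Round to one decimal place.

Contribution at this volume is 231,540 × $109.60 = $25,376,784.00.
Subtracting fixed costs: EBIT = $25,376,784.00 − $8,240,800 = $17,135,984.00.
Interest = $9,696,600.00, so EBIT − I = $7,439,384.00.
DCL = total CM / (EBIT − I) = $25,376,784.00 / $7,439,384.00 = 3.4111.
%ΔEPS = DCL × %ΔSales = 3.4111 × -6.9% = -23.5%.

-23.5%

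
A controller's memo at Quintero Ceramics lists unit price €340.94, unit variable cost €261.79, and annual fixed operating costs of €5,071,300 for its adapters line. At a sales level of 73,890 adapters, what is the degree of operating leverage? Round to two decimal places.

At 73,890 units, contribution = 73,890 × €79.15 = €5,848,393.50.
Subtracting fixed costs: EBIT = €5,848,393.50 − €5,071,300 = €777,093.50.
So DOL = total CM / EBIT = €5,848,393.50 / €777,093.50 = 7.5260.

7.53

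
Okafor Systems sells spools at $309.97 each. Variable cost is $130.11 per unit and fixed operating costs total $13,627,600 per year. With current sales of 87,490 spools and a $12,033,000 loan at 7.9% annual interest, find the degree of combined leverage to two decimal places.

At 87,490 units, contribution = 87,490 × $179.86 = $15,735,951.40.
Operating income = contribution − fixed costs = $15,735,951.40 − $13,627,600 = $2,108,351.40. Interest = $950,607.00, so EBIT − I = $1,157,744.40.
Degree of total leverage = total CM / (EBIT − interest) = $15,735,951.40 / $1,157,744.40 = 13.5919.

13.59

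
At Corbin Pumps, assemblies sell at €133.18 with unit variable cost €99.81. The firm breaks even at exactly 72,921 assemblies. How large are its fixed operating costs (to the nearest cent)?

Contribution margin per unit = €133.18 − €99.81 = €33.37.
Fixed costs = break-even units × CM = 72,921 × €33.37 = €2,433,373.77.

€2,433,373.77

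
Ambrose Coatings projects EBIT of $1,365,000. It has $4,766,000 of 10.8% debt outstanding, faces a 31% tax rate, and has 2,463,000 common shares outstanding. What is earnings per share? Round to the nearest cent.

Pre-tax income = $1,365,000 − $514,728.00 = $850,272.00.
Net income = $850,272.00 × (1 − 0.31) = $586,687.68.
Per share: $586,687.68 / 2,463,000 shares = $0.24.

$0.24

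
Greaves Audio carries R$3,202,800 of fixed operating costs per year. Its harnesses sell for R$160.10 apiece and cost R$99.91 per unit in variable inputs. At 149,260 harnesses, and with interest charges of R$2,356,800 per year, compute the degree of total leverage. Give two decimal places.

Contribution at this volume is 149,260 × R$60.19 = R$8,983,959.40.
EBIT = R$8,983,959.40 − R$3,202,800 = R$5,781,159.40. Interest = R$2,356,800.00.
DOL = R$8,983,959.40 ÷ R$5,781,159.40 = 1.5540; DFL = R$5,781,159.40 ÷ R$3,424,359.40 = 1.6882.
Combined leverage = 1.5540 × 1.6882 = 2.6235.

2.62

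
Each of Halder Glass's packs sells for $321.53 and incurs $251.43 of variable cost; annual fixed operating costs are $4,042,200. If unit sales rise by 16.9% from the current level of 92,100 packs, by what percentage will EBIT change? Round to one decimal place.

Total contribution margin = 92,100 × $70.10 = $6,456,210.00.
Subtracting fixed costs: EBIT = $6,456,210.00 − $4,042,200 = $2,414,010.00.
DOL = contribution ÷ EBIT = $6,456,210.00 ÷ $2,414,010.00 = 2.6745.
So EBIT moves 2.6745 × (+16.9%) = +45.2%.

+45.2%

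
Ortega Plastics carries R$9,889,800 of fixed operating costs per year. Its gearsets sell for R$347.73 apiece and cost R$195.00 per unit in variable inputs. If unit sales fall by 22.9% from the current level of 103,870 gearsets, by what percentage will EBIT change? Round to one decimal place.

At 103,870 units, contribution = 103,870 × R$152.73 = R$15,864,065.10.
Subtracting fixed costs: EBIT = R$15,864,065.10 − R$9,889,800 = R$5,974,265.10.
So DOL = total CM / EBIT = R$15,864,065.10 / R$5,974,265.10 = 2.6554.
%ΔEBIT = DOL × %ΔSales = 2.6554 × -22.9% = -60.8%.

-60.8%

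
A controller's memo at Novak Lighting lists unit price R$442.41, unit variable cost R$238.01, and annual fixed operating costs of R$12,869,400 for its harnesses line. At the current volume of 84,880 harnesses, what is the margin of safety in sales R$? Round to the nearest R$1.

R$9,696,813

Each unit contributes R$442.41 − R$238.01 = R$204.40. Break-even units = R$12,869,400 ÷ R$204.40 = 62,961.84; break-even revenue = 62,961.84 × R$442.41 = R$27,854,947.43.
Current sales = 84,880 × R$442.41 = R$37,551,760.80.
Margin of safety = R$37,551,760.80 − R$27,854,947.43 = R$9,696,813.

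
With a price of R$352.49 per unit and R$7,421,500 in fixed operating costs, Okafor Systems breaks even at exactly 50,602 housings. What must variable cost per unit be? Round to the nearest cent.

Contribution per unit must be FC / Q = R$7,421,500 / 50,602 = R$146.6642.
Hence VC = price − CM = R$352.49 − R$146.6642 = R$205.83.

R$205.83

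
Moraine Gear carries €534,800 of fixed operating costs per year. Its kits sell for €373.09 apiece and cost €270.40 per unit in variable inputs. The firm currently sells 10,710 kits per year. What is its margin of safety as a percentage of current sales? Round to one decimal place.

Each unit contributes €373.09 − €270.40 = €102.69. Break-even units = €534,800 ÷ €102.69 = 5,207.91; break-even revenue = 5,207.91 × €373.09 = €1,943,018.13.
Actual sales revenue = 10,710 × €373.09 = €3,995,793.90.
Margin of safety = (€3,995,793.90 − €1,943,018.13) ÷ €3,995,793.90 = 51.4%.

51.4%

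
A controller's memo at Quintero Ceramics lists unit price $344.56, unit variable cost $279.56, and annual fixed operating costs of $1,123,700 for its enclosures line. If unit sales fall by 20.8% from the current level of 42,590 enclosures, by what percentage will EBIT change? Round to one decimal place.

Total contribution margin = 42,590 × $65.00 = $2,768,350.00.
Subtracting fixed costs: EBIT = $2,768,350.00 − $1,123,700 = $1,644,650.00.
Degree of operating leverage = $2,768,350.00 / $1,644,650.00 = 1.6832.
So EBIT moves 1.6832 × (-20.8%) = -35.0%.

-35.0%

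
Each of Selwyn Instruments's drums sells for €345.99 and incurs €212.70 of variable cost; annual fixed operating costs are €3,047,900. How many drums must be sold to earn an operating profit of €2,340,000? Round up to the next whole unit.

40,423 drums

Contribution margin per unit = €345.99 − €212.70 = €133.29.
Units = (FC + target) / CM = (€3,047,900 + €2,340,000) / €133.29 = 40,422.39, so 40,423 drums.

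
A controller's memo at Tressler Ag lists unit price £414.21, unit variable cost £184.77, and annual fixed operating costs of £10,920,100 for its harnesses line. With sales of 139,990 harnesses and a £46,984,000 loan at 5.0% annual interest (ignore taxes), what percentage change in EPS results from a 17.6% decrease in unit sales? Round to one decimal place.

Contribution at this volume is 139,990 × £229.44 = £32,119,305.60.
Subtracting fixed costs: EBIT = £32,119,305.60 − £10,920,100 = £21,199,205.60.
Interest = £2,349,200.00, so EBIT − I = £18,850,005.60.
DCL = total CM / (EBIT − I) = £32,119,305.60 / £18,850,005.60 = 1.7039.
EPS therefore changes by 1.7039 × (-17.6%) = -30.0%.

-30.0%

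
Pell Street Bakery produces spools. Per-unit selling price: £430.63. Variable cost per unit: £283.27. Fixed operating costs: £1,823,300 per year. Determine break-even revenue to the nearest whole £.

Contribution margin per unit = £430.63 − £283.27 = £147.36, a CM ratio of £147.36 ÷ £430.63 = 0.3422.
Break-even revenue = fixed costs × price ÷ CM = £1,823,300 × £430.63 ÷ £147.36 = £5,328,228.

£5,328,228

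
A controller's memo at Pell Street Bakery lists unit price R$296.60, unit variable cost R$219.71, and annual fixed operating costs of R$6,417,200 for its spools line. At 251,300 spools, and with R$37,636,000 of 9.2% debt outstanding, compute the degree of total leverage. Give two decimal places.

2.05

At 251,300 units, contribution = 251,300 × R$76.89 = R$19,322,457.00.
EBIT = R$19,322,457.00 − R$6,417,200 = R$12,905,257.00. Interest = R$3,462,512.00, so EBIT − I = R$9,442,745.00.
DCL = contribution ÷ (EBIT − I) = R$19,322,457.00 ÷ R$9,442,745.00 = 2.0463.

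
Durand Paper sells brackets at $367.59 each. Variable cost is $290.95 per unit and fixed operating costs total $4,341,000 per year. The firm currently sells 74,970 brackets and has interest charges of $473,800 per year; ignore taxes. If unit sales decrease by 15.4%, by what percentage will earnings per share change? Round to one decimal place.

-95.1%

Total contribution margin = 74,970 × $76.64 = $5,745,700.80.
Subtracting fixed costs: EBIT = $5,745,700.80 − $4,341,000 = $1,404,700.80.
Interest = $473,800.00, so EBIT − I = $930,900.80.
Degree of combined leverage = contribution ÷ (EBIT − I) = $5,745,700.80 ÷ $930,900.80 = 6.1722.
EPS therefore changes by 6.1722 × (-15.4%) = -95.1%.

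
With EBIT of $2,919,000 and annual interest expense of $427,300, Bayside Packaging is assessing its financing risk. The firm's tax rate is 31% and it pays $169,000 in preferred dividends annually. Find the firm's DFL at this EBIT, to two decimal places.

Annual interest charges come to $427,300.00.
Pre-tax preferred-dividend burden = $169,000 ÷ (1 − 0.31) = $244,927.54.
DFL = EBIT ÷ [EBIT − I − D_p/(1−t)] = $2,919,000 ÷ [$2,919,000 − $427,300.00 − $244,927.54] = $2,919,000 ÷ $2,246,772.46 = 1.2992.

1.30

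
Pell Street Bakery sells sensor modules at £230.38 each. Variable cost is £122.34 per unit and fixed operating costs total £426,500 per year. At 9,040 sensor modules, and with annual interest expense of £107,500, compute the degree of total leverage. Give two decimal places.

2.21

At 9,040 units, contribution = 9,040 × £108.04 = £976,681.60.
Operating income = contribution − fixed costs = £976,681.60 − £426,500 = £550,181.60. Interest = £107,500.00.
DOL = £976,681.60 ÷ £550,181.60 = 1.7752; DFL = £550,181.60 ÷ £442,681.60 = 1.2428.
DCL = DOL × DFL = 1.7752 × 1.2428 = 2.2062.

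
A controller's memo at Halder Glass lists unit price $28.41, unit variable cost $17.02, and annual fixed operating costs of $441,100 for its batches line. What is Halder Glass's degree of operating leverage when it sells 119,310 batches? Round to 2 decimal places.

Contribution at this volume is 119,310 × $11.39 = $1,358,940.90.
EBIT = $1,358,940.90 − $441,100 = $917,840.90.
DOL = contribution ÷ EBIT = $1,358,940.90 ÷ $917,840.90 = 1.4806.

1.48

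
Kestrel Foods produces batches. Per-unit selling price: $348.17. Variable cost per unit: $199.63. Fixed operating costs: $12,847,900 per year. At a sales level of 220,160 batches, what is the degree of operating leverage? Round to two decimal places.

1.65

Total contribution margin = 220,160 × $148.54 = $32,702,566.40.
Operating income = contribution − fixed costs = $32,702,566.40 − $12,847,900 = $19,854,666.40.
Degree of operating leverage = $32,702,566.40 / $19,854,666.40 = 1.6471.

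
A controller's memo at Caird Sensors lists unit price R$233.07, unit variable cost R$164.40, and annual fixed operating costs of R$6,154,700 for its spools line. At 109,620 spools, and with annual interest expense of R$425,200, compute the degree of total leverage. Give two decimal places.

7.94

At 109,620 units, contribution = 109,620 × R$68.67 = R$7,527,605.40.
EBIT = R$7,527,605.40 − R$6,154,700 = R$1,372,905.40. Interest = R$425,200.00, so EBIT − I = R$947,705.40.
Degree of total leverage = total CM / (EBIT − interest) = R$7,527,605.40 / R$947,705.40 = 7.9430.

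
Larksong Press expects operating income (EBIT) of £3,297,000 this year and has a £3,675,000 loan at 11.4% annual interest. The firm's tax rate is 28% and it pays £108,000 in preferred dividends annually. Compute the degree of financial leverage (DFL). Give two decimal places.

Annual interest charges come to £418,950.00.
Preferred dividends grossed up pre-tax: £108,000 / (1 − 0.28) = £150,000.00.
DFL = EBIT ÷ [EBIT − I − D_p/(1−t)] = £3,297,000 ÷ [£3,297,000 − £418,950.00 − £150,000.00] = £3,297,000 ÷ £2,728,050.00 = 1.2086.

1.21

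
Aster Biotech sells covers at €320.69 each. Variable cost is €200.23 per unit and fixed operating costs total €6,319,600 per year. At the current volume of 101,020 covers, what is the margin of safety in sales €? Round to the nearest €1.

Each unit contributes €320.69 − €200.23 = €120.46. Break-even units = €6,319,600 ÷ €120.46 = 52,462.23; break-even revenue = 52,462.23 × €320.69 = €16,824,111.94.
Current sales = 101,020 × €320.69 = €32,396,103.80.
Margin of safety = €32,396,103.80 − €16,824,111.94 = €15,571,992.

€15,571,992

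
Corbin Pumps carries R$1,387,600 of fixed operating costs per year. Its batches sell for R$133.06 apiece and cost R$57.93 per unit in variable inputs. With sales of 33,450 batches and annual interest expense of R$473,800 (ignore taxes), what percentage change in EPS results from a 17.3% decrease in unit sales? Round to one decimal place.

Contribution at this volume is 33,450 × R$75.13 = R$2,513,098.50.
Subtracting fixed costs: EBIT = R$2,513,098.50 − R$1,387,600 = R$1,125,498.50.
Interest = R$473,800.00, so EBIT − I = R$651,698.50.
DCL = total CM / (EBIT − I) = R$2,513,098.50 / R$651,698.50 = 3.8562.
%ΔEPS = DCL × %ΔSales = 3.8562 × -17.3% = -66.7%.

-66.7%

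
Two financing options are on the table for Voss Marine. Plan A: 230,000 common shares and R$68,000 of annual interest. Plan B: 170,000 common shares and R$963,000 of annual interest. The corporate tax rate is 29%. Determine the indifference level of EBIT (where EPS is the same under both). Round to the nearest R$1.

R$3,498,833

At indifference, (EBIT − 68,000)(1 − t)/230,000 = (EBIT − 963,000)(1 − t)/170,000.
Cancelling (1 − t) and cross-multiplying: 170,000·(EBIT − 68,000) = 230,000·(EBIT − 963,000).
EBIT × (230,000 − 170,000) = 963,000 × 230,000 − 68,000 × 170,000 = 209,930,000,000, so EBIT = 209,930,000,000 ÷ 60,000 = 3,498,833.33.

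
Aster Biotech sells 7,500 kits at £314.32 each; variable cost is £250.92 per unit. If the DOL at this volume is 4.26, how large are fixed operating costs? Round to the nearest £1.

Contribution at this volume is 7,500 × £63.40 = £475,500.00.
DOL = contribution / EBIT, so EBIT = £475,500.00 / 4.26 = £111,619.72.
And FC = contribution − EBIT = £475,500.00 − £111,619.72 = £363,880.

£363,880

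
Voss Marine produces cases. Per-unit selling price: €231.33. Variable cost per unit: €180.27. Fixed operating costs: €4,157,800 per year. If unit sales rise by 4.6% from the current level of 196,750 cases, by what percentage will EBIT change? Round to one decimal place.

+7.8%

Contribution at this volume is 196,750 × €51.06 = €10,046,055.00.
Operating income = contribution − fixed costs = €10,046,055.00 − €4,157,800 = €5,888,255.00.
DOL = contribution ÷ EBIT = €10,046,055.00 ÷ €5,888,255.00 = 1.7061.
So EBIT moves 1.7061 × (+4.6%) = +7.8%.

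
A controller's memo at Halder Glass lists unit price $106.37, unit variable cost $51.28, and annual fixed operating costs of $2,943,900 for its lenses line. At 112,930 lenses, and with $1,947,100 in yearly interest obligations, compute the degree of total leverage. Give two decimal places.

4.68

At 112,930 units, contribution = 112,930 × $55.09 = $6,221,313.70.
Operating income = contribution − fixed costs = $6,221,313.70 − $2,943,900 = $3,277,413.70. Interest = $1,947,100.00, so EBIT − I = $1,330,313.70.
Degree of total leverage = total CM / (EBIT − interest) = $6,221,313.70 / $1,330,313.70 = 4.6766.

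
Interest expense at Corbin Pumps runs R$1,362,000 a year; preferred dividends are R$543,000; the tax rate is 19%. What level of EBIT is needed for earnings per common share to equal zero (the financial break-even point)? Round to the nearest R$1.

Preferred dividends are paid after tax, so their pre-tax equivalent is R$543,000 ÷ (1 − 0.19) = R$670,370.37.
Financial break-even EBIT = interest + D_p ÷ (1 − t) = R$1,362,000 + R$670,370.37 = R$2,032,370.37.

R$2,032,370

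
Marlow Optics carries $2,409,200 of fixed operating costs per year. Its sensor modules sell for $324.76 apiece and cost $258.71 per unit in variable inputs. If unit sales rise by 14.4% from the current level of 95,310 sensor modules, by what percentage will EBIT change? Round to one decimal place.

Contribution at this volume is 95,310 × $66.05 = $6,295,225.50.
Operating income = contribution − fixed costs = $6,295,225.50 − $2,409,200 = $3,886,025.50.
So DOL = total CM / EBIT = $6,295,225.50 / $3,886,025.50 = 1.6200.
So EBIT moves 1.6200 × (+14.4%) = +23.3%.

+23.3%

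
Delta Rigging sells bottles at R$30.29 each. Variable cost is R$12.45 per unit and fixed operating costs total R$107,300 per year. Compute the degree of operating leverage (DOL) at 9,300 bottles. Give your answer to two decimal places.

2.83

Total contribution margin = 9,300 × R$17.84 = R$165,912.00.
Operating income = contribution − fixed costs = R$165,912.00 − R$107,300 = R$58,612.00.
Degree of operating leverage = R$165,912.00 / R$58,612.00 = 2.8307.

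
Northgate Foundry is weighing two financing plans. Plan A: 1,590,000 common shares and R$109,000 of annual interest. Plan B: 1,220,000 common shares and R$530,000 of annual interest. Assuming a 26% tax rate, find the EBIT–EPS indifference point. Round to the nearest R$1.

R$1,918,162

Set EPS_A = EPS_B: (EBIT − R$109,000)(1 − 0.26) ÷ 1,590,000 = (EBIT − R$530,000)(1 − 0.26) ÷ 1,220,000.
Cancelling (1 − t) and cross-multiplying: 1,220,000·(EBIT − 109,000) = 1,590,000·(EBIT − 530,000).
EBIT × (1,590,000 − 1,220,000) = 530,000 × 1,590,000 − 109,000 × 1,220,000 = 709,720,000,000, so EBIT = 709,720,000,000 ÷ 370,000 = 1,918,162.16.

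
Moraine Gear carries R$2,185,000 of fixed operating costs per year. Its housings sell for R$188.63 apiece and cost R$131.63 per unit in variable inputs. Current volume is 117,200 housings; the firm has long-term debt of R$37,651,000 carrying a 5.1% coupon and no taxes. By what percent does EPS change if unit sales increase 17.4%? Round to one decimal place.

At 117,200 units, contribution = 117,200 × R$57.00 = R$6,680,400.00.
EBIT = R$6,680,400.00 − R$2,185,000 = R$4,495,400.00.
After interest of R$1,920,201.00, pre-tax earnings = R$2,575,199.00.
Degree of combined leverage = contribution ÷ (EBIT − I) = R$6,680,400.00 ÷ R$2,575,199.00 = 2.5941.
%ΔEPS = DCL × %ΔSales = 2.5941 × +17.4% = +45.1%.

+45.1%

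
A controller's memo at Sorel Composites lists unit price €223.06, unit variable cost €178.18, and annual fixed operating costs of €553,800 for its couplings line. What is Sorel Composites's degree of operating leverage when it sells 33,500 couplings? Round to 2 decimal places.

Contribution at this volume is 33,500 × €44.88 = €1,503,480.00.
Subtracting fixed costs: EBIT = €1,503,480.00 − €553,800 = €949,680.00.
So DOL = total CM / EBIT = €1,503,480.00 / €949,680.00 = 1.5831.

1.58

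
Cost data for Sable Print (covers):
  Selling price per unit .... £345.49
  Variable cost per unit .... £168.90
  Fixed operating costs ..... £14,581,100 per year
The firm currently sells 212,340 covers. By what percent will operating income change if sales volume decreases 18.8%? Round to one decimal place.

-30.8%

Contribution at this volume is 212,340 × £176.59 = £37,497,120.60.
EBIT = £37,497,120.60 − £14,581,100 = £22,916,020.60.
So DOL = total CM / EBIT = £37,497,120.60 / £22,916,020.60 = 1.6363.
So EBIT moves 1.6363 × (-18.8%) = -30.8%.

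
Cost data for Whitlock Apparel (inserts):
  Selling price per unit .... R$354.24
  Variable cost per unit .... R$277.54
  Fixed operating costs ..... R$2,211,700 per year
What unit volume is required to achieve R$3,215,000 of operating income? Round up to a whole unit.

70,753 inserts

Unit CM = price − variable cost = R$354.24 − R$277.54 = R$76.70.
Required volume = (fixed costs + target profit) ÷ CM = (R$2,211,700 + R$3,215,000) ÷ R$76.70 = 70,752.28, so 70,753 inserts.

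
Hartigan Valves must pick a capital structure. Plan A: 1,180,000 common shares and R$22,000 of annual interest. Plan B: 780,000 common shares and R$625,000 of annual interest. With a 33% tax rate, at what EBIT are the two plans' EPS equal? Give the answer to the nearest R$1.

R$1,800,850

Set EPS_A = EPS_B: (EBIT − R$22,000)(1 − 0.33) ÷ 1,180,000 = (EBIT − R$625,000)(1 − 0.33) ÷ 780,000.
Cancelling (1 − t) and cross-multiplying: 780,000·(EBIT − 22,000) = 1,180,000·(EBIT − 625,000).
EBIT × (1,180,000 − 780,000) = 625,000 × 1,180,000 − 22,000 × 780,000 = 720,340,000,000, so EBIT = 720,340,000,000 ÷ 400,000 = 1,800,850.00.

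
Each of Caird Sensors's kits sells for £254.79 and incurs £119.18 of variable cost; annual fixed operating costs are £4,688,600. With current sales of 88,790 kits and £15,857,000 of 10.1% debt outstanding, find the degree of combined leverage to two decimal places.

2.09

Total contribution margin = 88,790 × £135.61 = £12,040,811.90.
Subtracting fixed costs: EBIT = £12,040,811.90 − £4,688,600 = £7,352,211.90. Interest = £1,601,557.00, so EBIT − I = £5,750,654.90.
Degree of total leverage = total CM / (EBIT − interest) = £12,040,811.90 / £5,750,654.90 = 2.0938.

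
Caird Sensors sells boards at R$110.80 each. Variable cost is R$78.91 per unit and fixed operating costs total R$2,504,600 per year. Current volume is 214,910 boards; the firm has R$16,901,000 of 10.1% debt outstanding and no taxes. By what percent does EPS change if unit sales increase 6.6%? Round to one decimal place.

Total contribution margin = 214,910 × R$31.89 = R$6,853,479.90.
Subtracting fixed costs: EBIT = R$6,853,479.90 − R$2,504,600 = R$4,348,879.90.
After interest of R$1,707,001.00, pre-tax earnings = R$2,641,878.90.
DCL = total CM / (EBIT − I) = R$6,853,479.90 / R$2,641,878.90 = 2.5942.
%ΔEPS = DCL × %ΔSales = 2.5942 × +6.6% = +17.1%.

+17.1%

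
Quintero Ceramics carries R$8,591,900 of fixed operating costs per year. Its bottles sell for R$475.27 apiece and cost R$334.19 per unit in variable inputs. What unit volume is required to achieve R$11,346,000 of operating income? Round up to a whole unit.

141,324 bottles

Each unit contributes R$475.27 − R$334.19 = R$141.08.
Units = (FC + target) / CM = (R$8,591,900 + R$11,346,000) / R$141.08 = 141,323.36, so 141,324 bottles.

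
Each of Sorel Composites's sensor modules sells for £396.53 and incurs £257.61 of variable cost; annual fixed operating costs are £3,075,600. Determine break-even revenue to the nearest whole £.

Contribution margin per unit = £396.53 − £257.61 = £138.92, a CM ratio of £138.92 ÷ £396.53 = 0.3503.
Break-even revenue = fixed costs × price ÷ CM = £3,075,600 × £396.53 ÷ £138.92 = £8,778,921.

£8,778,921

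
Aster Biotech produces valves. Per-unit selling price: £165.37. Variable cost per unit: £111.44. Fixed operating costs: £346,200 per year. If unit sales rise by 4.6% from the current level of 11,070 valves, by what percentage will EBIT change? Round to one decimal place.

+10.9%

Total contribution margin = 11,070 × £53.93 = £597,005.10.
EBIT = £597,005.10 − £346,200 = £250,805.10.
Degree of operating leverage = £597,005.10 / £250,805.10 = 2.3804.
Operating income changes by 2.3804 × +4.6% = +10.9%.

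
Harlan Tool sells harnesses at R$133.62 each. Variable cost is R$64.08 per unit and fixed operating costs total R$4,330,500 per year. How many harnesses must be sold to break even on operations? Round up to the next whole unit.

Contribution margin per unit = R$133.62 − R$64.08 = R$69.54.
Units to break even: R$4,330,500 ÷ R$69.54 = 62,273.51, rounded up to 62,274.

62,274 harnesses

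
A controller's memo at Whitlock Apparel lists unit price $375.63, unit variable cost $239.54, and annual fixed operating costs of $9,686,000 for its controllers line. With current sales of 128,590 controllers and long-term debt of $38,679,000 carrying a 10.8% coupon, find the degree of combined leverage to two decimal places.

Contribution at this volume is 128,590 × $136.09 = $17,499,813.10.
EBIT = $17,499,813.10 − $9,686,000 = $7,813,813.10. Interest = $4,177,332.00.
DOL = $17,499,813.10 ÷ $7,813,813.10 = 2.2396; DFL = $7,813,813.10 ÷ $3,636,481.10 = 2.1487.
Combined leverage = 2.2396 × 2.1487 = 4.8122.

4.81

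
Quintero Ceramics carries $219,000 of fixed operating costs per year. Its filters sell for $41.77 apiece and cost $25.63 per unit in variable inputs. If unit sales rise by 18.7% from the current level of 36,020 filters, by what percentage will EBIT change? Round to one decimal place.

+30.0%

At 36,020 units, contribution = 36,020 × $16.14 = $581,362.80.
Operating income = contribution − fixed costs = $581,362.80 − $219,000 = $362,362.80.
DOL = contribution ÷ EBIT = $581,362.80 ÷ $362,362.80 = 1.6044.
Operating income changes by 1.6044 × +18.7% = +30.0%.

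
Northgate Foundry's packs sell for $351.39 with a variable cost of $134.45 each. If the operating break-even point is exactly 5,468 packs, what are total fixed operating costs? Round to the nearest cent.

$1,186,227.92

Unit CM = price − variable cost = $351.39 − $134.45 = $216.94.
Since BE = FC / CM, FC = 5,468 × $216.94 = $1,186,227.92.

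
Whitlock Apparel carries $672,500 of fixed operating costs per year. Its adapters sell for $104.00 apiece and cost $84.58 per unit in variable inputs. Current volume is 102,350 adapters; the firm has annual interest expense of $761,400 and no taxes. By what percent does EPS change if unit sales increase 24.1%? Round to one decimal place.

+86.5%

Total contribution margin = 102,350 × $19.42 = $1,987,637.00.
EBIT = $1,987,637.00 − $672,500 = $1,315,137.00.
Interest = $761,400.00, so EBIT − I = $553,737.00.
Degree of combined leverage = contribution ÷ (EBIT − I) = $1,987,637.00 ÷ $553,737.00 = 3.5895.
%ΔEPS = DCL × %ΔSales = 3.5895 × +24.1% = +86.5%.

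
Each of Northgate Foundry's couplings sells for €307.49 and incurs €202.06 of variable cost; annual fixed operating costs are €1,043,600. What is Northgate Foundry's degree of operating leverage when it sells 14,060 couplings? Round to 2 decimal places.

Contribution at this volume is 14,060 × €105.43 = €1,482,345.80.
Operating income = contribution − fixed costs = €1,482,345.80 − €1,043,600 = €438,745.80.
So DOL = total CM / EBIT = €1,482,345.80 / €438,745.80 = 3.3786.

3.38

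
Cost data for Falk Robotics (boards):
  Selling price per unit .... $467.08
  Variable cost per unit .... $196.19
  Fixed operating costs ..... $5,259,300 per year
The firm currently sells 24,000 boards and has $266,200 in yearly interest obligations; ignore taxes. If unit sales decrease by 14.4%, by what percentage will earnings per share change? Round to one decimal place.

At 24,000 units, contribution = 24,000 × $270.89 = $6,501,360.00.
Subtracting fixed costs: EBIT = $6,501,360.00 − $5,259,300 = $1,242,060.00.
After interest of $266,200.00, pre-tax earnings = $975,860.00.
Degree of combined leverage = contribution ÷ (EBIT − I) = $6,501,360.00 ÷ $975,860.00 = 6.6622.
%ΔEPS = DCL × %ΔSales = 6.6622 × -14.4% = -95.9%.

-95.9%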